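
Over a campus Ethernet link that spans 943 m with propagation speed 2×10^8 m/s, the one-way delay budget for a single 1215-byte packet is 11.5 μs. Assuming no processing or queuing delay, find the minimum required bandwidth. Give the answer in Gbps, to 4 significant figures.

L = 9720 bits.
Propagation delay = 943 / 200000000 = 4.715 μs.
Transmission budget = 11.5 − 4.715 = 6.785 μs.
R ≥ L / t_tx = 9720 bits / 6.785e-06 s = 1.433 Gbps.

1.433 Gbps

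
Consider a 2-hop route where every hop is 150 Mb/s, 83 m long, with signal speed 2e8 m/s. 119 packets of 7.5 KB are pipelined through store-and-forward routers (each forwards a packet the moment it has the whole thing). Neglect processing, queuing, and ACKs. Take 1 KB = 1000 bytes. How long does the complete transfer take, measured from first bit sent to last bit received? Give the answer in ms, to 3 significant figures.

48.0 ms

Per-hop transmission t_tx = L/R = 60000/150000000 = 0.4 ms.
Per-hop propagation t_prop = 83/200000000 = 0.000415 ms.
Pipeline fill: first packet needs 2·t_tx to clear all hops; remaining 118 packets each add one t_tx.
Total = (2+119-1)·t_tx + 2·t_prop = 120·0.4 + 2·0.000415 = 48.0 ms.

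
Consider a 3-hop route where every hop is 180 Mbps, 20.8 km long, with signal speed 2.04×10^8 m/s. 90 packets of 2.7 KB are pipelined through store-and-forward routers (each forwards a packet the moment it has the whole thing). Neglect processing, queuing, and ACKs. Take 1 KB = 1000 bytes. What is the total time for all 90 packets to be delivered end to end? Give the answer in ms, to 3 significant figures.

Per-hop transmission t_tx = L/R = 21600/180000000 = 0.12 ms.
Per-hop propagation t_prop = 20800/204000000 = 0.101961 ms.
Pipeline fill: first packet needs 3·t_tx to clear all hops; remaining 89 packets each add one t_tx.
Total = (3+90-1)·t_tx + 3·t_prop = 92·0.12 + 3·0.101961 = 11.3 ms.

11.3 ms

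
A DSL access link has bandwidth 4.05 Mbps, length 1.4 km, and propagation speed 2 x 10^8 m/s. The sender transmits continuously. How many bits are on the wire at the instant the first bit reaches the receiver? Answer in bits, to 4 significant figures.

Propagation delay = 1400 / 200000000 = 7e-06 s.
BDP = R × t_prop = 4050000 × 7e-06 = 28.35 bits.

28.35 bits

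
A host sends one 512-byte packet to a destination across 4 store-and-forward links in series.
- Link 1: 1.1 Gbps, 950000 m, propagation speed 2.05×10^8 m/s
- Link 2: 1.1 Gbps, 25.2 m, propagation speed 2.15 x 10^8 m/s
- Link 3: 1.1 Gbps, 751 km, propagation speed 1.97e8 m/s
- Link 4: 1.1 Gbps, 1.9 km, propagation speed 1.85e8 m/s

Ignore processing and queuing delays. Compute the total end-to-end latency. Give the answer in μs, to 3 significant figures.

L = 512 × 8 = 4096 bits.
Transmission delay per hop = L/R = 4096/1100000000 = 3.72364 μs; 4 hops → 14.8945 μs.
Propagation delays (d/s per hop): 4634.15, 0.117209, 3812.18, 10.2703 μs; sum = 8456.72 μs.
End-to-end = 8470 μs.

8470 μs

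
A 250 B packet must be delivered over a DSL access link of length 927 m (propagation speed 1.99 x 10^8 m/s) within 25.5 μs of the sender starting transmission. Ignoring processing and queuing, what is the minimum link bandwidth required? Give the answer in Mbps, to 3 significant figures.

96.0 Mbps

L = 2000 bits.
Propagation delay = 927 / 199000000 = 4.65829 μs.
Transmission budget = 25.5 − 4.65829 = 20.8417 μs.
R ≥ L / t_tx = 2000 bits / 2.08417e-05 s = 96.0 Mbps.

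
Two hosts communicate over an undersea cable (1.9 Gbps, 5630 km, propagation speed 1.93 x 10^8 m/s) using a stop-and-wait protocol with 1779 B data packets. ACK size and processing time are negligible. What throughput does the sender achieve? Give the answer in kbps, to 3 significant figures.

244 kbps

t_tx = L/R = 14232/1900000000 = 7.49053e-06 s.
t_prop = 5630000/193000000 = 0.029171 s; RTT = 0.058342 s.
Cycle = t_tx + RTT = 0.0583495 s.
Throughput = L / cycle = 14232 / 0.0583495 = 244 kbps.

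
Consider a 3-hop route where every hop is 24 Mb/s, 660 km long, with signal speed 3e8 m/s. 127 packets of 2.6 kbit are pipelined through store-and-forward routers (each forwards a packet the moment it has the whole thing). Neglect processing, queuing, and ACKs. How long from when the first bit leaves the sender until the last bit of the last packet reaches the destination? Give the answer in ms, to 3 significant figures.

Per-hop transmission t_tx = L/R = 2600/24000000 = 0.108333 ms.
Per-hop propagation t_prop = 660000/300000000 = 2.2 ms.
Pipeline fill: first packet needs 3·t_tx to clear all hops; remaining 126 packets each add one t_tx.
Total = (3+127-1)·t_tx + 3·t_prop = 129·0.108333 + 3·2.2 = 20.6 ms.

20.6 ms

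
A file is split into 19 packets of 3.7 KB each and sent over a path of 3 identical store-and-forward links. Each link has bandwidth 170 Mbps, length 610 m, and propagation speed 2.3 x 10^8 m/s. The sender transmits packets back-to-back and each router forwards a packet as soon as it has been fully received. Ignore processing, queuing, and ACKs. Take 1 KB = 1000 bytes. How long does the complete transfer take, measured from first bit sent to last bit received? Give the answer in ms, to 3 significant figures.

Per-hop transmission t_tx = L/R = 29600/170000000 = 0.174118 ms.
Per-hop propagation t_prop = 610/2.3e+08 = 0.00265217 ms.
Pipeline fill: first packet needs 3·t_tx to clear all hops; remaining 18 packets each add one t_tx.
Total = (3+19-1)·t_tx + 3·t_prop = 21·0.174118 + 3·0.00265217 = 3.66 ms.

3.66 ms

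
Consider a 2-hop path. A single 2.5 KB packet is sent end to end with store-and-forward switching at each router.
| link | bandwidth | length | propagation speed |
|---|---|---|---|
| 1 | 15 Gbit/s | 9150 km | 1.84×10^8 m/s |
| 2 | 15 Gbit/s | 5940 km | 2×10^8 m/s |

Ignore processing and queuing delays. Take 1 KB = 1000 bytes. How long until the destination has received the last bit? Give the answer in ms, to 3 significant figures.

L = 20000 bits.
Transmission delay per hop = L/R = 20000/15000000000 = 0.00133333 ms; 2 hops → 0.00266667 ms.
Propagation delays (d/s per hop): 49.7283, 29.7 ms; sum = 79.4283 ms.
End-to-end = 79.4 ms.

79.4 ms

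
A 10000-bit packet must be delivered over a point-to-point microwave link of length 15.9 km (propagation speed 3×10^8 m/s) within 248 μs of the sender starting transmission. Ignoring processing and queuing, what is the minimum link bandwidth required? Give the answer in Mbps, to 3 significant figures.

Propagation delay = 15900 / 300000000 = 53 μs.
Transmission budget = 248 − 53 = 195 μs.
R ≥ L / t_tx = 10000 bits / 0.000195 s = 51.3 Mbps.

51.3 Mbps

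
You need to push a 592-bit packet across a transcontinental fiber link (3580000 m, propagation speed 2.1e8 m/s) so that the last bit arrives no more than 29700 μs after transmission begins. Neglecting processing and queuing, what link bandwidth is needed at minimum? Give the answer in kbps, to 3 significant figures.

46.8 kbps

Propagation delay = 3580000 / 210000000 = 17047.6 μs.
Transmission budget = 29700 − 17047.6 = 12652.4 μs.
R ≥ L / t_tx = 592 bits / 0.0126524 s = 46.8 kbps.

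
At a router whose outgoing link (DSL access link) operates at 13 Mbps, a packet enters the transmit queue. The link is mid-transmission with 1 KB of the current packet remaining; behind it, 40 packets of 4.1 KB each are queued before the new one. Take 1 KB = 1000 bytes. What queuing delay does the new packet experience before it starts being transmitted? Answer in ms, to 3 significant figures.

102 ms

Each queued packet: L/R = 32800/13000000 = 2.52308 ms.
40 queued → 100.923 ms.
Plus remaining 8000 bits of current packet: 0.615385 ms.
Queuing delay = 102 ms.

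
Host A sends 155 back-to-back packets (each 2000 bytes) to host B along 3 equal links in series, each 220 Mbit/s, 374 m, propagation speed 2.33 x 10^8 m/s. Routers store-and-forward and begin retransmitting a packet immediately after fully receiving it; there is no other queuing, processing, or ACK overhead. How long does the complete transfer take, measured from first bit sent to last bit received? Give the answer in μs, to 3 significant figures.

11400 μs

Per-hop transmission t_tx = L/R = 16000/220000000 = 72.7273 μs.
Per-hop propagation t_prop = 374/233000000 = 1.60515 μs.
Pipeline fill: first packet needs 3·t_tx to clear all hops; remaining 154 packets each add one t_tx.
Total = (3+155-1)·t_tx + 3·t_prop = 157·72.7273 + 3·1.60515 = 11400 μs.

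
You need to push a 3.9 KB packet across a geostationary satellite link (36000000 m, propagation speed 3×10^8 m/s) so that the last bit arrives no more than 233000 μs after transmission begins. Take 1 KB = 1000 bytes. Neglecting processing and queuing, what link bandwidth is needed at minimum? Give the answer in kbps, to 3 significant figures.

276 kbps

L = 31200 bits.
Propagation delay = 36000000 / 300000000 = 120000 μs.
Transmission budget = 233000 − 120000 = 113000 μs.
R ≥ L / t_tx = 31200 bits / 0.113 s = 276 kbps.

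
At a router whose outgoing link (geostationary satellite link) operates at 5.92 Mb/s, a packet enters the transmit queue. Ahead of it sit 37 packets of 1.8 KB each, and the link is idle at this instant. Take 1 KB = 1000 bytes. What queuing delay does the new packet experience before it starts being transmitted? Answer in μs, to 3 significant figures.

Each queued packet: L/R = 14400/5920000 = 2432.43 μs.
37 queued → 90000 μs.
Queuing delay = 90000 μs.

90000 μs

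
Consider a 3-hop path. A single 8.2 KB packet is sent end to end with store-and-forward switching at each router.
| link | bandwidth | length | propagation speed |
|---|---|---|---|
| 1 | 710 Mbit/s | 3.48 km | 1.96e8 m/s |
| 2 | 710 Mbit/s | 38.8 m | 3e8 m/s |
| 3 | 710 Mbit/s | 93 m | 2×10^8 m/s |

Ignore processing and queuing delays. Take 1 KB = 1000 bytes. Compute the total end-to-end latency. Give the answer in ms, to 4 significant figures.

L = 65600 bits.
Transmission delay per hop = L/R = 65600/710000000 = 0.0923944 ms; 3 hops → 0.277183 ms.
Propagation delays (d/s per hop): 0.0177551, 0.000129333, 0.000465 ms; sum = 0.0183494 ms.
End-to-end = 0.2955 ms.

0.2955 ms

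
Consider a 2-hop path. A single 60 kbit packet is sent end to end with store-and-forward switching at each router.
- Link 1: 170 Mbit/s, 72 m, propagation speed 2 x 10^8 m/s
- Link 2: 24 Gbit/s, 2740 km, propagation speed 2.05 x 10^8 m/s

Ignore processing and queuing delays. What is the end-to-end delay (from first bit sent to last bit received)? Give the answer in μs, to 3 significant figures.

13700 μs

L = 60000 bits.
Transmission delays (L/R per hop): 352.941, 2.5 μs; sum = 355.441 μs.
Propagation delays (d/s per hop): 0.36, 13365.9 μs; sum = 13366.2 μs.
End-to-end = 13700 μs.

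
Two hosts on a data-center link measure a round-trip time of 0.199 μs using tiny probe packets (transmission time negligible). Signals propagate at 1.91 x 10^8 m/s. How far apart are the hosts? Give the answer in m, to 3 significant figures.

One-way propagation = RTT/2 = 0.0995 μs.
d = s × t = 191000000 × 9.95e-08 = 19.0 m.

19.0 m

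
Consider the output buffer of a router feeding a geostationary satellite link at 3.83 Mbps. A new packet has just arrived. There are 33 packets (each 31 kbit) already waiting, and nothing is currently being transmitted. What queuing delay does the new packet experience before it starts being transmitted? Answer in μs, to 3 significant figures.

Each queued packet: L/R = 31000/3830000 = 8093.99 μs.
33 queued → 267102 μs.
Queuing delay = 267000 μs.

267000 μs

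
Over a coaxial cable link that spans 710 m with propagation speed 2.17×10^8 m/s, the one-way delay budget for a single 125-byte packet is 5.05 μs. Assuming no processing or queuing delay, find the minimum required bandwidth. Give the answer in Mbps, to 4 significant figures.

L = 1000 bits.
Propagation delay = 710 / 217000000 = 3.27189 μs.
Transmission budget = 5.05 − 3.27189 = 1.77811 μs.
R ≥ L / t_tx = 1000 bits / 1.77811e-06 s = 562.4 Mbps.

562.4 Mbps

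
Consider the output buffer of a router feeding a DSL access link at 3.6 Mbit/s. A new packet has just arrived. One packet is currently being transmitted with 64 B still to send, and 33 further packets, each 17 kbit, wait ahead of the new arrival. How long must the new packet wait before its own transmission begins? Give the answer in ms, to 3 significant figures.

156 ms

Each queued packet: L/R = 17000/3600000 = 4.72222 ms.
33 queued → 155.833 ms.
Plus remaining 512 bits of current packet: 0.142222 ms.
Queuing delay = 156 ms.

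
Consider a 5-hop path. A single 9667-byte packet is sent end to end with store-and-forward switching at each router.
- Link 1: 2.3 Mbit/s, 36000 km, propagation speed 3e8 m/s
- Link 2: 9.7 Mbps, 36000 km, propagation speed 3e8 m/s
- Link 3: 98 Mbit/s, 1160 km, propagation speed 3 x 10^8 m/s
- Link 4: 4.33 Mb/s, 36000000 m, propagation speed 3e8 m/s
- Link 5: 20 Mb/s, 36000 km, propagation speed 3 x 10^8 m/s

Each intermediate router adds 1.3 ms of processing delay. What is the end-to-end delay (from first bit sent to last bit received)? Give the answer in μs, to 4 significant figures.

553200 μs

L = 9667 × 8 = 77336 bits.
Transmission delays (L/R per hop): 33624.3, 7972.78, 789.143, 17860.5, 3866.8 μs; sum = 64113.6 μs.
Propagation delays (d/s per hop): 120000, 120000, 3866.67, 120000, 120000 μs; sum = 483867 μs.
Processing at 4 router(s): 4 × 1.3 ms = 5200 μs.
End-to-end = 553200 μs.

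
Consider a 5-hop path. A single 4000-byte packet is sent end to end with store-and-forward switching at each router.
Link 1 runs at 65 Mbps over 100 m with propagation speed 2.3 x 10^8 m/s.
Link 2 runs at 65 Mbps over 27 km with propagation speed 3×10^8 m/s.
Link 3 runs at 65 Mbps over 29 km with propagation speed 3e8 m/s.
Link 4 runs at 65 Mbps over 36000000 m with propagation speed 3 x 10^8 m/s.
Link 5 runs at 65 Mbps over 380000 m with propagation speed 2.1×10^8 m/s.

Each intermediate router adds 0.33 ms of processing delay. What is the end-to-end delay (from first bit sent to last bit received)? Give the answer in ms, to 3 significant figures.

L = 4000 × 8 = 32000 bits.
Transmission delay per hop = L/R = 32000/65000000 = 0.492308 ms; 5 hops → 2.46154 ms.
Propagation delays (d/s per hop): 0.000434783, 0.09, 0.0966667, 120, 1.80952 ms; sum = 121.997 ms.
Processing at 4 router(s): 4 × 0.33 ms = 1.32 ms.
End-to-end = 126 ms.

126 ms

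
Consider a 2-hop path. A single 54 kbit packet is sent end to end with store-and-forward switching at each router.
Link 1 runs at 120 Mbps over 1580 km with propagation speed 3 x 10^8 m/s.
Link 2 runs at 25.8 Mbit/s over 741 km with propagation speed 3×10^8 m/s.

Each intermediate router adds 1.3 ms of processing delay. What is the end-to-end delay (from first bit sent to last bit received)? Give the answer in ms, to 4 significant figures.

11.58 ms

L = 54000 bits.
Transmission delays (L/R per hop): 0.45, 2.09302 ms; sum = 2.54302 ms.
Propagation delays (d/s per hop): 5.26667, 2.47 ms; sum = 7.73667 ms.
Processing at 1 router(s): 1 × 1.3 ms = 1.3 ms.
End-to-end = 11.58 ms.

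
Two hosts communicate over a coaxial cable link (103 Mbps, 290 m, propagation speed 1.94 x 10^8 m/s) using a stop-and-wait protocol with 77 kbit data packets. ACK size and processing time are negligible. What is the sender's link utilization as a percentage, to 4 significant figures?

t_tx = L/R = 77000/103000000 = 0.000747573 s.
t_prop = 290/194000000 = 1.49485e-06 s; RTT = 2.98969e-06 s.
Cycle = t_tx + RTT = 0.000750563 s.
Utilization = t_tx / cycle = 0.000747573/0.000750563 = 99.60 %.

99.60 %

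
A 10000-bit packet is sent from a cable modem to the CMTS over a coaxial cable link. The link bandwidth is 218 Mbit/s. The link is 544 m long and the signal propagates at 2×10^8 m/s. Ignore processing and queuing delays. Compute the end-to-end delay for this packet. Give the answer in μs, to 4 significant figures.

Transmission delay = L/R = 10000 / 218000000 = 45.8716 μs.
Propagation delay = d/s = 544 m / 200000000 m/s = 2.72 μs.
Total = 48.59 μs.

48.59 μs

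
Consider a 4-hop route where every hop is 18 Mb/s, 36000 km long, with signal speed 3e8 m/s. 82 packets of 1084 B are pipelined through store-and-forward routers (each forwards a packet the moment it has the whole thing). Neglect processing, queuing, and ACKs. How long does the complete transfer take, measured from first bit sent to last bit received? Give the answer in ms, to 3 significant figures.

Per-hop transmission t_tx = L/R = 8672/18000000 = 0.481778 ms.
Per-hop propagation t_prop = 36000000/300000000 = 120 ms.
Pipeline fill: first packet needs 4·t_tx to clear all hops; remaining 81 packets each add one t_tx.
Total = (4+82-1)·t_tx + 4·t_prop = 85·0.481778 + 4·120 = 521 ms.

521 ms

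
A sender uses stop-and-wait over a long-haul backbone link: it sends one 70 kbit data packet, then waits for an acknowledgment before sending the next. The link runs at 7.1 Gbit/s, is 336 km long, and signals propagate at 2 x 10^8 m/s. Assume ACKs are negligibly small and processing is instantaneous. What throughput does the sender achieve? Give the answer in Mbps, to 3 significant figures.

20.8 Mbps

t_tx = L/R = 70000/7100000000 = 9.85915e-06 s.
t_prop = 336000/200000000 = 0.00168 s; RTT = 0.00336 s.
Cycle = t_tx + RTT = 0.00336986 s.
Throughput = L / cycle = 70000 / 0.00336986 = 20.8 Mbps.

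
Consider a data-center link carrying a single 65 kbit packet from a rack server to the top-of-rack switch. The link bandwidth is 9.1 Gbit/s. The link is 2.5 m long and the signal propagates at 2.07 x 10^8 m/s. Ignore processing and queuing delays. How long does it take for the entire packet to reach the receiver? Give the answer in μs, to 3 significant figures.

7.15 μs

L = 65000 bits.
Transmission delay = L/R = 65000 / 9100000000 = 7.14286 μs.
Propagation delay = d/s = 2.5 m / 2.07e+08 m/s = 0.0120773 μs.
Total = 7.15 μs.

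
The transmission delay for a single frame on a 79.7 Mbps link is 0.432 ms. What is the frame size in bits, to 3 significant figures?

34400 bits

L = R × t_tx = 79700000 b/s × 0.000432 s = 34430.4 bits.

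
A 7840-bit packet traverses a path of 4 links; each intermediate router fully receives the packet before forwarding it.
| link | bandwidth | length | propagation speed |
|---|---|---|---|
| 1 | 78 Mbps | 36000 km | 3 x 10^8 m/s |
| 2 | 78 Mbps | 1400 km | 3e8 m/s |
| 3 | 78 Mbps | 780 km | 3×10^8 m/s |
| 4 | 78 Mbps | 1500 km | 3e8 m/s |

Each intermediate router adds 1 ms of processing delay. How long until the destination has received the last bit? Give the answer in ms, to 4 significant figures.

135.7 ms

Transmission delay per hop = L/R = 7840/78000000 = 0.100513 ms; 4 hops → 0.402051 ms.
Propagation delays (d/s per hop): 120, 4.66667, 2.6, 5 ms; sum = 132.267 ms.
Processing at 3 router(s): 3 × 1 ms = 3 ms.
End-to-end = 135.7 ms.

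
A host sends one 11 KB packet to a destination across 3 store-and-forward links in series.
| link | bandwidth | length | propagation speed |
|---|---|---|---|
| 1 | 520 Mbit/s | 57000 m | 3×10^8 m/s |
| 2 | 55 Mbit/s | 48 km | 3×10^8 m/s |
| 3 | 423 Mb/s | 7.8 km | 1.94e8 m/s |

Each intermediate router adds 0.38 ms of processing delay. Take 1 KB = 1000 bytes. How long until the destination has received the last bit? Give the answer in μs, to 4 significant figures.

3127 μs

L = 88000 bits.
Transmission delays (L/R per hop): 169.231, 1600, 208.038 μs; sum = 1977.27 μs.
Propagation delays (d/s per hop): 190, 160, 40.2062 μs; sum = 390.206 μs.
Processing at 2 router(s): 2 × 0.38 ms = 760 μs.
End-to-end = 3127 μs.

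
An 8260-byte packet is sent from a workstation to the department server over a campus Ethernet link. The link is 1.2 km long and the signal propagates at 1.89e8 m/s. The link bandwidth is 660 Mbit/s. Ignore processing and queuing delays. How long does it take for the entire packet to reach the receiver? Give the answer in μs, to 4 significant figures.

106.5 μs

L = 8260 × 8 = 66080 bits.
Transmission delay = L/R = 66080 / 660000000 = 100.121 μs.
Propagation delay = d/s = 1200 m / 189000000 m/s = 6.34921 μs.
Total = 106.5 μs.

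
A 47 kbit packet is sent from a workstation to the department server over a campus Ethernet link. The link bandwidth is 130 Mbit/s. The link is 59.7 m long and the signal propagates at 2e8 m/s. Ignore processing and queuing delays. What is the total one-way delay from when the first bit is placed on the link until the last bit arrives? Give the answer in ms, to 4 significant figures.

L = 47000 bits.
Transmission delay = L/R = 47000 / 130000000 = 0.361538 ms.
Propagation delay = d/s = 59.7 m / 200000000 m/s = 0.0002985 ms.
Total = 0.3618 ms.

0.3618 ms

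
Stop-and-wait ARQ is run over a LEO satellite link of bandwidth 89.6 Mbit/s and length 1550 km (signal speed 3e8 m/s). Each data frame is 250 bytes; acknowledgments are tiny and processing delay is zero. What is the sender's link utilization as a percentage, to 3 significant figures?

t_tx = L/R = 2000/89600000 = 2.23214e-05 s.
t_prop = 1550000/300000000 = 0.00516667 s; RTT = 0.0103333 s.
Cycle = t_tx + RTT = 0.0103557 s.
Utilization = t_tx / cycle = 2.23214e-05/0.0103557 = 0.216 %.

0.216 %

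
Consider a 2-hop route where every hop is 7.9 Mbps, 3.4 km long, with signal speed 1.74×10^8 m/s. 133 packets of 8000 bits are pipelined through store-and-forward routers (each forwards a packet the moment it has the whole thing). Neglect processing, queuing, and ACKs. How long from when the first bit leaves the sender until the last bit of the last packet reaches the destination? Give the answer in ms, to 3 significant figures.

Per-hop transmission t_tx = L/R = 8000/7900000 = 1.01266 ms.
Per-hop propagation t_prop = 3400/174000000 = 0.0195402 ms.
Pipeline fill: first packet needs 2·t_tx to clear all hops; remaining 132 packets each add one t_tx.
Total = (2+133-1)·t_tx + 2·t_prop = 134·1.01266 + 2·0.0195402 = 136 ms.

136 ms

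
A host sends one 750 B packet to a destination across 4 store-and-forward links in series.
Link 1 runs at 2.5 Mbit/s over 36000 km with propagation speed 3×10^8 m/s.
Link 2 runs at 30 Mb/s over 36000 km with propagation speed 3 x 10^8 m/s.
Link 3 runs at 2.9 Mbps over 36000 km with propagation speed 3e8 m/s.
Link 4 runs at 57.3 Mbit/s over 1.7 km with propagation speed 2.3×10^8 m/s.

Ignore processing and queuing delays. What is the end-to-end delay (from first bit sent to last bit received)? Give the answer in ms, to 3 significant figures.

L = 750 × 8 = 6000 bits.
Transmission delays (L/R per hop): 2.4, 0.2, 2.06897, 0.104712 ms; sum = 4.77368 ms.
Propagation delays (d/s per hop): 120, 120, 120, 0.0073913 ms; sum = 360.007 ms.
End-to-end = 365 ms.

365 ms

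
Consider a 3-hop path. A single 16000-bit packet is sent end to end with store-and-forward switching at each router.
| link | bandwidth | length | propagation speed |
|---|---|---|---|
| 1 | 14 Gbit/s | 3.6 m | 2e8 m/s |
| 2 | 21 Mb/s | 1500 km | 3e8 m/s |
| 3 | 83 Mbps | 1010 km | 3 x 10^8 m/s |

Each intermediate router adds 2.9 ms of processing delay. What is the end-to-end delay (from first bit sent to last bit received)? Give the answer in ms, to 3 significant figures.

15.1 ms

Transmission delays (L/R per hop): 0.00114286, 0.761905, 0.192771 ms; sum = 0.955819 ms.
Propagation delays (d/s per hop): 1.8e-05, 5, 3.36667 ms; sum = 8.36668 ms.
Processing at 2 router(s): 2 × 2.9 ms = 5.8 ms.
End-to-end = 15.1 ms.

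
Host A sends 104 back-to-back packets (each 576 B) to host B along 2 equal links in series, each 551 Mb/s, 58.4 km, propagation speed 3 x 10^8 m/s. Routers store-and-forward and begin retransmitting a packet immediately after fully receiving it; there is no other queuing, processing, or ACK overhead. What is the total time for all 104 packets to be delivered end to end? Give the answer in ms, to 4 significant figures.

Per-hop transmission t_tx = L/R = 4608/551000000 = 0.00836298 ms.
Per-hop propagation t_prop = 58400/300000000 = 0.194667 ms.
Pipeline fill: first packet needs 2·t_tx to clear all hops; remaining 103 packets each add one t_tx.
Total = (2+104-1)·t_tx + 2·t_prop = 105·0.00836298 + 2·0.194667 = 1.267 ms.

1.267 ms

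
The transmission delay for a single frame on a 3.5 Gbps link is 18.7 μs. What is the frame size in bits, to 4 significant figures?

65450 bits

L = R × t_tx = 3500000000 b/s × 1.87e-05 s = 65450 bits.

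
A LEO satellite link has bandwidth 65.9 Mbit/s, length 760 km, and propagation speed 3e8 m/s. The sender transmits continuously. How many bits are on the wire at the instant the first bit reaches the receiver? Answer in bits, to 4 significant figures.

166900 bits

Propagation delay = 760000 / 300000000 = 0.00253333 s.
BDP = R × t_prop = 6.59e+07 × 0.00253333 = 166947 bits.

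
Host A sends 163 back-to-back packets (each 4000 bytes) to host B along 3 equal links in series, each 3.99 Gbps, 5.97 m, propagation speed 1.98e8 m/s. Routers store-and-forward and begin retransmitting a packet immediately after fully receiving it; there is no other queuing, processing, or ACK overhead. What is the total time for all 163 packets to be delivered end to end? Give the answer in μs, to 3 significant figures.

Per-hop transmission t_tx = L/R = 32000/3990000000 = 8.02005 μs.
Per-hop propagation t_prop = 5.97/198000000 = 0.0301515 μs.
Pipeline fill: first packet needs 3·t_tx to clear all hops; remaining 162 packets each add one t_tx.
Total = (3+163-1)·t_tx + 3·t_prop = 165·8.02005 + 3·0.0301515 = 1320 μs.

1320 μs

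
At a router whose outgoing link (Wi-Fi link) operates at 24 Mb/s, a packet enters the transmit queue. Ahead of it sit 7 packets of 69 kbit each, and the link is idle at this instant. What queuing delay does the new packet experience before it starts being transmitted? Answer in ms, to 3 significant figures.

Each queued packet: L/R = 69000/24000000 = 2.875 ms.
7 queued → 20.125 ms.
Queuing delay = 20.1 ms.

20.1 ms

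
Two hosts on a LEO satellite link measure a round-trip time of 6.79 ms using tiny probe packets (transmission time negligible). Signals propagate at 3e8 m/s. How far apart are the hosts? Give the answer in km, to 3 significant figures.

1020 km

One-way propagation = RTT/2 = 3.395 ms.
d = s × t = 300000000 × 0.003395 = 1020 km.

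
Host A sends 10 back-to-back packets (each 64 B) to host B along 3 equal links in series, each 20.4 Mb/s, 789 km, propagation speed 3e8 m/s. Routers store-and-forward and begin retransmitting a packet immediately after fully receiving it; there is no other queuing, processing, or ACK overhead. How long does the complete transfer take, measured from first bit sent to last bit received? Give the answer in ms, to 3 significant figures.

8.19 ms

Per-hop transmission t_tx = L/R = 512/20400000 = 0.025098 ms.
Per-hop propagation t_prop = 789000/300000000 = 2.63 ms.
Pipeline fill: first packet needs 3·t_tx to clear all hops; remaining 9 packets each add one t_tx.
Total = (3+10-1)·t_tx + 3·t_prop = 12·0.025098 + 3·2.63 = 8.19 ms.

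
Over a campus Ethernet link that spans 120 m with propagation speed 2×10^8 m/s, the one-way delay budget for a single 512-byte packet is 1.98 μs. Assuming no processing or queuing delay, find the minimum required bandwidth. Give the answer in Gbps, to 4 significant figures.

L = 4096 bits.
Propagation delay = 120 / 200000000 = 0.6 μs.
Transmission budget = 1.98 − 0.6 = 1.38 μs.
R ≥ L / t_tx = 4096 bits / 1.38e-06 s = 2.968 Gbps.

2.968 Gbps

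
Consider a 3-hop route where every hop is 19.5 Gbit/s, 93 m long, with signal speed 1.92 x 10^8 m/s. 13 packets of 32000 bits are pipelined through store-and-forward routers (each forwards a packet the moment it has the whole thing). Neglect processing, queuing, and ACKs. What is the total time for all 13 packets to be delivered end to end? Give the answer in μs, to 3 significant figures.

26.1 μs

Per-hop transmission t_tx = L/R = 32000/19500000000 = 1.64103 μs.
Per-hop propagation t_prop = 93/192000000 = 0.484375 μs.
Pipeline fill: first packet needs 3·t_tx to clear all hops; remaining 12 packets each add one t_tx.
Total = (3+13-1)·t_tx + 3·t_prop = 15·1.64103 + 3·0.484375 = 26.1 μs.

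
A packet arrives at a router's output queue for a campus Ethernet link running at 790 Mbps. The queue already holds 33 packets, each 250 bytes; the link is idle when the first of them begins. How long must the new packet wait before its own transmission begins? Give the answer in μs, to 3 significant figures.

83.5 μs

Each queued packet: L/R = 2000/790000000 = 2.53165 μs.
33 queued → 83.5443 μs.
Queuing delay = 83.5 μs.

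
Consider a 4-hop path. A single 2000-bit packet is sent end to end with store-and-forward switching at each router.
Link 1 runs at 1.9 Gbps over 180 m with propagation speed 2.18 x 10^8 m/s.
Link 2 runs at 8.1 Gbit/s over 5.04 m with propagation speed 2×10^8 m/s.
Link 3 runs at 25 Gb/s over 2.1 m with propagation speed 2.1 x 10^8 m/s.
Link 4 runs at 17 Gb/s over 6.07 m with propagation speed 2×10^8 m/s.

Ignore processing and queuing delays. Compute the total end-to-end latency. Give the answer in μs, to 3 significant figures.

2.39 μs

Transmission delays (L/R per hop): 1.05263, 0.246914, 0.08, 0.117647 μs; sum = 1.49719 μs.
Propagation delays (d/s per hop): 0.825688, 0.0252, 0.01, 0.03035 μs; sum = 0.891238 μs.
End-to-end = 2.39 μs.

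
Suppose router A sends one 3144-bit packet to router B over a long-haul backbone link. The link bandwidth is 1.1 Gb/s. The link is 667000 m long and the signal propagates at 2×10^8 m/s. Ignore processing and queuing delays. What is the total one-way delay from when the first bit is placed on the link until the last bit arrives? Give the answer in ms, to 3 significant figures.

Transmission delay = L/R = 3144 / 1100000000 = 0.00285818 ms.
Propagation delay = d/s = 667000 m / 200000000 m/s = 3.335 ms.
Total = 3.34 ms.

3.34 ms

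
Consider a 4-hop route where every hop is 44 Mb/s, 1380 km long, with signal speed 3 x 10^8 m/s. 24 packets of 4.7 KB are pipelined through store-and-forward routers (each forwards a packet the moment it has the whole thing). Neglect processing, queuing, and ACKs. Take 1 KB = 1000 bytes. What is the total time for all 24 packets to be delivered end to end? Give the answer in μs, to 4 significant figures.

Per-hop transmission t_tx = L/R = 37600/44000000 = 854.545 μs.
Per-hop propagation t_prop = 1380000/300000000 = 4600 μs.
Pipeline fill: first packet needs 4·t_tx to clear all hops; remaining 23 packets each add one t_tx.
Total = (4+24-1)·t_tx + 4·t_prop = 27·854.545 + 4·4600 = 41470 μs.

41470 μs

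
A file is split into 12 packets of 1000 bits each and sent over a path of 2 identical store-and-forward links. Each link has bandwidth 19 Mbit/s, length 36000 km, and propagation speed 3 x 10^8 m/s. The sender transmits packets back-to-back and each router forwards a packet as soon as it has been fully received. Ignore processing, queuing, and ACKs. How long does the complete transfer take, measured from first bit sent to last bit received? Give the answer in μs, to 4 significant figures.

Per-hop transmission t_tx = L/R = 1000/19000000 = 52.6316 μs.
Per-hop propagation t_prop = 36000000/300000000 = 120000 μs.
Pipeline fill: first packet needs 2·t_tx to clear all hops; remaining 11 packets each add one t_tx.
Total = (2+12-1)·t_tx + 2·t_prop = 13·52.6316 + 2·120000 = 240700 μs.

240700 μs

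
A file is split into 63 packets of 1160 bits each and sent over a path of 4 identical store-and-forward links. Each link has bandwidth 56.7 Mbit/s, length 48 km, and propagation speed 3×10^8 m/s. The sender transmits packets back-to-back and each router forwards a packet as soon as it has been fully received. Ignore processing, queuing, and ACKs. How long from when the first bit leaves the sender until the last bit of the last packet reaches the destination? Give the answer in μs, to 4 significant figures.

1990 μs

Per-hop transmission t_tx = L/R = 1160/56700000 = 20.4586 μs.
Per-hop propagation t_prop = 48000/300000000 = 160 μs.
Pipeline fill: first packet needs 4·t_tx to clear all hops; remaining 62 packets each add one t_tx.
Total = (4+63-1)·t_tx + 4·t_prop = 66·20.4586 + 4·160 = 1990 μs.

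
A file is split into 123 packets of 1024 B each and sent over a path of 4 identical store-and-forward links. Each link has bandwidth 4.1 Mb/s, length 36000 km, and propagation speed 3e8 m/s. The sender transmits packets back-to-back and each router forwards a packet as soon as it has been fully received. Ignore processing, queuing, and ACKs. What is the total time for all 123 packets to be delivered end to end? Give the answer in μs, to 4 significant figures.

731800 μs

Per-hop transmission t_tx = L/R = 8192/4.1e+06 = 1998.05 μs.
Per-hop propagation t_prop = 36000000/300000000 = 120000 μs.
Pipeline fill: first packet needs 4·t_tx to clear all hops; remaining 122 packets each add one t_tx.
Total = (4+123-1)·t_tx + 4·t_prop = 126·1998.05 + 4·120000 = 731800 μs.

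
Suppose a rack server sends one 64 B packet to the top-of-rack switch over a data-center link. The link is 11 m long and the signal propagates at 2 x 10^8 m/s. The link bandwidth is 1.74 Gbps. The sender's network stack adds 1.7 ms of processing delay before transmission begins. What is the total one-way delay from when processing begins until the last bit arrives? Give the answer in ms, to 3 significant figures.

L = 64 × 8 = 512 bits.
Transmission delay = L/R = 512 / 1740000000 = 0.000294253 ms.
Propagation delay = d/s = 11 m / 200000000 m/s = 5.5e-05 ms.
Plus processing delay 1.7 ms = 1.7 ms.
Total = 1.70 ms.

1.70 ms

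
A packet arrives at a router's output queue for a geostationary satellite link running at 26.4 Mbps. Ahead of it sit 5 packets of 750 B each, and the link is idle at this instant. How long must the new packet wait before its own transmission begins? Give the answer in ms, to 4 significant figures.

1.136 ms

Each queued packet: L/R = 6000/26400000 = 0.227273 ms.
5 queued → 1.13636 ms.
Queuing delay = 1.136 ms.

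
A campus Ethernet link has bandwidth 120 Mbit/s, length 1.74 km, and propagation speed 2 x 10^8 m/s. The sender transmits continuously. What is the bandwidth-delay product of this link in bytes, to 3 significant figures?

131 bytes

Propagation delay = 1740 / 200000000 = 8.7e-06 s.
BDP = R × t_prop = 120000000 × 8.7e-06 = 1044 bits.
In bytes: 1044/8 = 131 bytes.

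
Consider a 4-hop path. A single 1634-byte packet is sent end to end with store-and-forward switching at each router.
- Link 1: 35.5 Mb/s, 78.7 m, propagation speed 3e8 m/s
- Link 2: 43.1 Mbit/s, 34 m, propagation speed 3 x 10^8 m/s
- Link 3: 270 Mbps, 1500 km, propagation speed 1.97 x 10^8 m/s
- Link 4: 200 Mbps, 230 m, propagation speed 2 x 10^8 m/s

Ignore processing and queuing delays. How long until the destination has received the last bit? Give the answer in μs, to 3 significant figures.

L = 1634 × 8 = 13072 bits.
Transmission delays (L/R per hop): 368.225, 303.295, 48.4148, 65.36 μs; sum = 785.295 μs.
Propagation delays (d/s per hop): 0.262333, 0.113333, 7614.21, 1.15 μs; sum = 7615.74 μs.
End-to-end = 8400 μs.

8400 μs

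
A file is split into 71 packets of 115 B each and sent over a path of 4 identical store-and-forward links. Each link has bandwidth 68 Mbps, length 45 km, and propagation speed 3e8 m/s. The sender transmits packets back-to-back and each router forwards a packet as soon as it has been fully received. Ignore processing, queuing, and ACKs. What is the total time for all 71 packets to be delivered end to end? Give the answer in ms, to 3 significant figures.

Per-hop transmission t_tx = L/R = 920/68000000 = 0.0135294 ms.
Per-hop propagation t_prop = 45000/300000000 = 0.15 ms.
Pipeline fill: first packet needs 4·t_tx to clear all hops; remaining 70 packets each add one t_tx.
Total = (4+71-1)·t_tx + 4·t_prop = 74·0.0135294 + 4·0.15 = 1.60 ms.

1.60 ms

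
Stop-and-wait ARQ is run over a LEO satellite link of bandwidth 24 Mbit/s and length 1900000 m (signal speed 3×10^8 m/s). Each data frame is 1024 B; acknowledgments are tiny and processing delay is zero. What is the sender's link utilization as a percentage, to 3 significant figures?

2.62 %

t_tx = L/R = 8192/24000000 = 0.000341333 s.
t_prop = 1900000/300000000 = 0.00633333 s; RTT = 0.0126667 s.
Cycle = t_tx + RTT = 0.013008 s.
Utilization = t_tx / cycle = 0.000341333/0.013008 = 2.62 %.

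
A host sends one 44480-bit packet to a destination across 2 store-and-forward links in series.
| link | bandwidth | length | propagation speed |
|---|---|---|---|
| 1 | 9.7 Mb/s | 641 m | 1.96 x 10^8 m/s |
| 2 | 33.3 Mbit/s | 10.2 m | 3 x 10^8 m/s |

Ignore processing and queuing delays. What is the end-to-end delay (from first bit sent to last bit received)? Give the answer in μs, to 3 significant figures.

5920 μs

Transmission delays (L/R per hop): 4585.57, 1335.74 μs; sum = 5921.3 μs.
Propagation delays (d/s per hop): 3.27041, 0.034 μs; sum = 3.30441 μs.
End-to-end = 5920 μs.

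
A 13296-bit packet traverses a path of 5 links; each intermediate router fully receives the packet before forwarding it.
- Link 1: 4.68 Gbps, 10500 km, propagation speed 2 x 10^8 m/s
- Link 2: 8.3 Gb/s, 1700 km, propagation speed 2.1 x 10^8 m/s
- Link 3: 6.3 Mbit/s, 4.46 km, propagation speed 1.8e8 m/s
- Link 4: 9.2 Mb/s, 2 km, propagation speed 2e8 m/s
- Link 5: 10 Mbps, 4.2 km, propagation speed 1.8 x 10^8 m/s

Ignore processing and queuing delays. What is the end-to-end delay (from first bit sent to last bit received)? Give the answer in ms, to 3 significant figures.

Transmission delays (L/R per hop): 0.00284103, 0.00160193, 2.11048, 1.44522, 1.3296 ms; sum = 4.88974 ms.
Propagation delays (d/s per hop): 52.5, 8.09524, 0.0247778, 0.01, 0.0233333 ms; sum = 60.6533 ms.
End-to-end = 65.5 ms.

65.5 ms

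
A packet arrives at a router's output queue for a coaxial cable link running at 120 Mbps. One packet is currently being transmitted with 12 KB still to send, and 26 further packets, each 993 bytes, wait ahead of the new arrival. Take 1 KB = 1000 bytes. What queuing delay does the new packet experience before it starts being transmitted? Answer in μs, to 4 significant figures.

Each queued packet: L/R = 7944/120000000 = 66.2 μs.
26 queued → 1721.2 μs.
Plus remaining 96000 bits of current packet: 800 μs.
Queuing delay = 2521 μs.

2521 μs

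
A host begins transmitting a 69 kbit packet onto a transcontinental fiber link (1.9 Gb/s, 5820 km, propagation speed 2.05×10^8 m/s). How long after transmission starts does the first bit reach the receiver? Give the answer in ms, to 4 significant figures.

First bit experiences only propagation delay: d/s = 5820000/2.05e+08 = 28.39 ms.

28.39 ms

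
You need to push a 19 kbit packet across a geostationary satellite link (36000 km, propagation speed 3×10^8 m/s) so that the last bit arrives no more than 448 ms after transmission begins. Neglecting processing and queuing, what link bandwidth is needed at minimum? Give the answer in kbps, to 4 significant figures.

Propagation delay = 36000000 / 300000000 = 120 ms.
Transmission budget = 448 − 120 = 328 ms.
R ≥ L / t_tx = 19000 bits / 0.328 s = 57.93 kbps.

57.93 kbps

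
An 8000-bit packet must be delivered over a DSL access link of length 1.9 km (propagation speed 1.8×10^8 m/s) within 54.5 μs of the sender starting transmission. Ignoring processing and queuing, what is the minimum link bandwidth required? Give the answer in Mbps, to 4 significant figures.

182.0 Mbps

Propagation delay = 1900 / 180000000 = 10.5556 μs.
Transmission budget = 54.5 − 10.5556 = 43.9444 μs.
R ≥ L / t_tx = 8000 bits / 4.39444e-05 s = 182.0 Mbps.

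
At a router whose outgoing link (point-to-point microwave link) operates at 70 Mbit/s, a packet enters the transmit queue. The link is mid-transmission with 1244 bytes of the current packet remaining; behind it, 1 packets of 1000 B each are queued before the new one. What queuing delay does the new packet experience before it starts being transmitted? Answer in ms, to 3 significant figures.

0.256 ms

Each queued packet: L/R = 8000/70000000 = 0.114286 ms.
1 queued → 0.114286 ms.
Plus remaining 9952 bits of current packet: 0.142171 ms.
Queuing delay = 0.256 ms.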